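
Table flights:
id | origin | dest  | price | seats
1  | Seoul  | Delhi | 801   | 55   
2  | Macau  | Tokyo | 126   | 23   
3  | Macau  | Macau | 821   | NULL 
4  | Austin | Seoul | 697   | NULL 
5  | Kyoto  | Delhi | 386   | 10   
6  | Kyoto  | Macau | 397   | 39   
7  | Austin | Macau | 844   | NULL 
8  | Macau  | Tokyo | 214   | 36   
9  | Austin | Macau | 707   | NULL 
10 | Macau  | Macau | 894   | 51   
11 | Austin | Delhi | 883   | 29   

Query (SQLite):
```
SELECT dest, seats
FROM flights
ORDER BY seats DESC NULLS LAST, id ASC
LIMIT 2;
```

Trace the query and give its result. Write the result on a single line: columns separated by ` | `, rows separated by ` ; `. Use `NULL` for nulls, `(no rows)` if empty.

Sort by seats desc, tiebreak id asc: (55, id=1), (51, id=10), (39, id=6), (36, id=8), (29, id=11) …. Take first 2.
NULLS LAST: NULL seats rows go after all non-NULL rows (among themselves ordered by id asc).

Delhi | 55 ; Macau | 51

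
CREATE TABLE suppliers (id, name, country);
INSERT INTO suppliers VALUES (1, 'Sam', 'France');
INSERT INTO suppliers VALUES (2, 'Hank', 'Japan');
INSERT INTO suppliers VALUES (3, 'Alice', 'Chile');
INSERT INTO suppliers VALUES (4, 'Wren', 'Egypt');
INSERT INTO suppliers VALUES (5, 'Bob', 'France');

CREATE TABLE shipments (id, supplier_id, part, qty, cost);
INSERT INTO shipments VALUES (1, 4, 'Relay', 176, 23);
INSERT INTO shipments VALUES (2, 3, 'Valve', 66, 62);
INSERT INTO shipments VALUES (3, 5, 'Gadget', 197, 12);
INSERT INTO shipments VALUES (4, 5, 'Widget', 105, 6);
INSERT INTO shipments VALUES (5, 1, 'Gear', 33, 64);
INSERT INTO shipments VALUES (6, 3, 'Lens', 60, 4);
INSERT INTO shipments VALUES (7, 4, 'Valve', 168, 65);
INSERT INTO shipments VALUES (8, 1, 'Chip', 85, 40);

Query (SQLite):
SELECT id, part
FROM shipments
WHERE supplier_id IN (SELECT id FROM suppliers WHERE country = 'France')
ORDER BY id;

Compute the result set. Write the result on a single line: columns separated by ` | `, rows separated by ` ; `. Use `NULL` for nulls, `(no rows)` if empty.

Inner query: suppliers.id where country = 'France'.
Outer: keep shipments rows whose supplier_id is in that set.
Inner query → {1, 5}

3 | Gadget ; 4 | Widget ; 5 | Gear ; 8 | Chip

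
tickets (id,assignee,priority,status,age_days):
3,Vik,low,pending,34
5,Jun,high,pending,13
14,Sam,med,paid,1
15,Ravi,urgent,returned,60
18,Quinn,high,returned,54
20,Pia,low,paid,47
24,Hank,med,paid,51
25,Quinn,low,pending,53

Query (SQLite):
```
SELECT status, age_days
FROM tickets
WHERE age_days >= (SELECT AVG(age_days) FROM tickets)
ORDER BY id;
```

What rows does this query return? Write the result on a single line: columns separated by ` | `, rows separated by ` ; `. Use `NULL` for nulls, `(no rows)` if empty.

returned | 60 ; returned | 54 ; paid | 47 ; paid | 51 ; pending | 53

Scalar subquery: AVG(age_days) over all tickets rows = 39.125.
Keep rows where age_days >= that value.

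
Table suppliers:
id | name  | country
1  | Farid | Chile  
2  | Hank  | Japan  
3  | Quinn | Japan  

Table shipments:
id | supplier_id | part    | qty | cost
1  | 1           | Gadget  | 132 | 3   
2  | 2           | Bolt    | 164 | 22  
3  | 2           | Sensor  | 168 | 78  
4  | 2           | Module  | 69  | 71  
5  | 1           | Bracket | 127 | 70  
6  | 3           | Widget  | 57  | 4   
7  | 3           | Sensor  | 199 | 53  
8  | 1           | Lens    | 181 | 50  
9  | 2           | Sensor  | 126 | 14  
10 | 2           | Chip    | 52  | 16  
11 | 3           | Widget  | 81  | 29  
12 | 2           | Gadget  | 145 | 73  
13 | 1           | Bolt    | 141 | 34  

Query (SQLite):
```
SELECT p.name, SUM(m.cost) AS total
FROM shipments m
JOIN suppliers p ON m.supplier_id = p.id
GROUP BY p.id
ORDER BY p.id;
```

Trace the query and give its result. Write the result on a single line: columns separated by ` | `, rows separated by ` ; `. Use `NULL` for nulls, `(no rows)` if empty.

Farid | 157 ; Hank | 274 ; Quinn | 86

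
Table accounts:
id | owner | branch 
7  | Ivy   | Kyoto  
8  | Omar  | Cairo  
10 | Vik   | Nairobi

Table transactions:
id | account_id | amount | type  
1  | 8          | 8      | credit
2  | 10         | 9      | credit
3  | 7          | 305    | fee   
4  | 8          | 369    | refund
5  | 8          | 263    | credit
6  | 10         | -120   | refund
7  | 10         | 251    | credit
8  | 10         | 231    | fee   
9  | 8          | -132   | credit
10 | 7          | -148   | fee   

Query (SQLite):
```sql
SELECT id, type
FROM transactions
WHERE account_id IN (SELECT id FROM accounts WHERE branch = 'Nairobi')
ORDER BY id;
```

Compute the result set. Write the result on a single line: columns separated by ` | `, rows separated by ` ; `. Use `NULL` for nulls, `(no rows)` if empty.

Inner query: accounts.id where branch = 'Nairobi'.
Outer: keep transactions rows whose account_id is in that set.
Inner query → {10}

2 | credit ; 6 | refund ; 7 | credit ; 8 | fee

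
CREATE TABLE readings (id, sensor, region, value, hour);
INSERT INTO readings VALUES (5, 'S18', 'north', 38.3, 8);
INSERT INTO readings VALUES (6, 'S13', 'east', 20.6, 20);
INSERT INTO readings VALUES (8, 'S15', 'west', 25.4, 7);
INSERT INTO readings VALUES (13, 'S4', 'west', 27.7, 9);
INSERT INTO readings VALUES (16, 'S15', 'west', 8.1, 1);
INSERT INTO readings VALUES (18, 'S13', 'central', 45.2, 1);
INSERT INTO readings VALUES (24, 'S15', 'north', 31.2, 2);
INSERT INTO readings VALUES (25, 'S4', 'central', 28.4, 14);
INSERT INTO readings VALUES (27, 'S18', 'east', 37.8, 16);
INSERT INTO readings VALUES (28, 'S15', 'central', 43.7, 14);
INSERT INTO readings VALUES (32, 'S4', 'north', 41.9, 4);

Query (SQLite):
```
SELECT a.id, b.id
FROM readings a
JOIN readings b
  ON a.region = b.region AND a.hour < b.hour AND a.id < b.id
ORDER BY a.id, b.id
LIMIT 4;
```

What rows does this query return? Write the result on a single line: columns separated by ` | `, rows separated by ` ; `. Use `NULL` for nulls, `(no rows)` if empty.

8 | 13 ; 18 | 25 ; 18 | 28 ; 24 | 32

Pairs (a,b) with same region, a.hour < b.hour, a.id < b.id.
region groups: central:{18,25,28} east:{6,27} north:{5,24,32} west:{8,13,16}
Ordered by (a.id, b.id); first 4.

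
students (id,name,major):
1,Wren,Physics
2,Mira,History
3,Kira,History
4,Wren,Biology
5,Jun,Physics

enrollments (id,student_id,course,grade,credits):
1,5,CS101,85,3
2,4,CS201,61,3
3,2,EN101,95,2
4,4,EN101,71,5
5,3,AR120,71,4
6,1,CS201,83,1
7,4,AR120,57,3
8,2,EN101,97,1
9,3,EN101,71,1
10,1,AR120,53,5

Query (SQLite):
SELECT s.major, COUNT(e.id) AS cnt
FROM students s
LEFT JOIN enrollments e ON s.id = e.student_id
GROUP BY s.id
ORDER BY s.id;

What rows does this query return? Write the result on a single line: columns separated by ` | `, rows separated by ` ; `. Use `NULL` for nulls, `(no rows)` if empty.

Physics | 2 ; History | 2 ; History | 2 ; Biology | 3 ; Physics | 1

LEFT JOIN keeps every students row; unmatched ones get NULL for enrollments columns.
Group by students.id and compute COUNT(e.id). COUNT(col) of an all-NULL group is 0.
  1: ids {6, 10} → COUNT(e.id)=2
  2: ids {3, 8} → COUNT(e.id)=2
  3: ids {5, 9} → COUNT(e.id)=2
  4: ids {2, 4, 7} → COUNT(e.id)=3
  5: ids {1} → COUNT(e.id)=1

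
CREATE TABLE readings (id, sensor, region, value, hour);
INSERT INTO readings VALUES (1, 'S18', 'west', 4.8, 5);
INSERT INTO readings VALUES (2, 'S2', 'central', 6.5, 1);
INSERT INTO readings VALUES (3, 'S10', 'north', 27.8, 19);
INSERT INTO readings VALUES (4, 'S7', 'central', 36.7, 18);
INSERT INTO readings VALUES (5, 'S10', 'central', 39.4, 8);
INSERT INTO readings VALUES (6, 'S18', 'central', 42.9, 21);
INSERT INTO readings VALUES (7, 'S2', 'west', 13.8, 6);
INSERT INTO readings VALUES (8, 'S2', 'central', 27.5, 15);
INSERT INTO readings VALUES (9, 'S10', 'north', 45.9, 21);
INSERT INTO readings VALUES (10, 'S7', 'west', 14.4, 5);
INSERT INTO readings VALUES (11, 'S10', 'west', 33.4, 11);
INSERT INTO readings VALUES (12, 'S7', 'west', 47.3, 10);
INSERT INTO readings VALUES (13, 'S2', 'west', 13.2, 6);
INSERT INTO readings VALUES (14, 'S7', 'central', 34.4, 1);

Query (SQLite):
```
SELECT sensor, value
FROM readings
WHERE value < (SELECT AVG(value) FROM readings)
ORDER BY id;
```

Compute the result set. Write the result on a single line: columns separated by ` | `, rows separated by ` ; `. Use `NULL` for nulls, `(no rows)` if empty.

Scalar subquery: AVG(value) over all readings rows = 27.714286 (≈; comparison uses full precision).
Keep rows where value < that value.

S18 | 4.8 ; S2 | 6.5 ; S2 | 13.8 ; S2 | 27.5 ; S7 | 14.4 ; S2 | 13.2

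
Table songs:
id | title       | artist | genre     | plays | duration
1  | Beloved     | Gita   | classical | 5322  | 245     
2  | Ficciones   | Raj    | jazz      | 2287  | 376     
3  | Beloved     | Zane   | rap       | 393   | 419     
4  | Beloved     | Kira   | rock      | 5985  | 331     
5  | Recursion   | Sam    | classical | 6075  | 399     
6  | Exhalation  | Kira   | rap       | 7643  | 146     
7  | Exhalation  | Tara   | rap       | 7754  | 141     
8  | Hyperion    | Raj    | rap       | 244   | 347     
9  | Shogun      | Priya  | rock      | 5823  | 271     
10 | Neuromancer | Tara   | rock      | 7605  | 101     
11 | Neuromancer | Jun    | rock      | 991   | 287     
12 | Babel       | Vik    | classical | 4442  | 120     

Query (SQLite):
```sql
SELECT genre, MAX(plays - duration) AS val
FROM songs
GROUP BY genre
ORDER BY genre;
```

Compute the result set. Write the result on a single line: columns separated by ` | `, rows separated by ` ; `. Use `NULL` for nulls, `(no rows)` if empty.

classical | 5676 ; jazz | 1911 ; rap | 7613 ; rock | 7504

For each row compute plays - duration.
Group by genre; take MAX of the expression per group.
  classical: ids {1, 5, 12} → MAX(plays - duration)=5676
  jazz: ids {2} → MAX(plays - duration)=1911
  rap: ids {3, 6, 7, 8} → MAX(plays - duration)=7613
  rock: ids {4, 9, 10, 11} → MAX(plays - duration)=7504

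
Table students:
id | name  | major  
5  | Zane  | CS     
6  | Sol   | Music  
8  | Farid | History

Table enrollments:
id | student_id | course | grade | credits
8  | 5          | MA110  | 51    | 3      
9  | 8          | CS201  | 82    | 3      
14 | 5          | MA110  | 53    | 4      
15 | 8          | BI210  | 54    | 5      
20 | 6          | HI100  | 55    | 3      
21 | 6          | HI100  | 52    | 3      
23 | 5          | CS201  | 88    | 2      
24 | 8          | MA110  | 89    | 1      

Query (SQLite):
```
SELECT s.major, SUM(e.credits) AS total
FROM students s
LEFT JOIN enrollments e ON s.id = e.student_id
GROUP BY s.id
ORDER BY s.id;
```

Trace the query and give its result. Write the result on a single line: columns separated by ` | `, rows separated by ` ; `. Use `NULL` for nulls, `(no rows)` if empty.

CS | 9 ; Music | 6 ; History | 9

LEFT JOIN keeps every students row; unmatched ones get NULL for enrollments columns.
Group by students.id and compute SUM(e.credits). SUM over an all-NULL group is NULL.
  5: ids {8, 14, 23} → SUM(e.credits)=9
  6: ids {20, 21} → SUM(e.credits)=6
  8: ids {9, 15, 24} → SUM(e.credits)=9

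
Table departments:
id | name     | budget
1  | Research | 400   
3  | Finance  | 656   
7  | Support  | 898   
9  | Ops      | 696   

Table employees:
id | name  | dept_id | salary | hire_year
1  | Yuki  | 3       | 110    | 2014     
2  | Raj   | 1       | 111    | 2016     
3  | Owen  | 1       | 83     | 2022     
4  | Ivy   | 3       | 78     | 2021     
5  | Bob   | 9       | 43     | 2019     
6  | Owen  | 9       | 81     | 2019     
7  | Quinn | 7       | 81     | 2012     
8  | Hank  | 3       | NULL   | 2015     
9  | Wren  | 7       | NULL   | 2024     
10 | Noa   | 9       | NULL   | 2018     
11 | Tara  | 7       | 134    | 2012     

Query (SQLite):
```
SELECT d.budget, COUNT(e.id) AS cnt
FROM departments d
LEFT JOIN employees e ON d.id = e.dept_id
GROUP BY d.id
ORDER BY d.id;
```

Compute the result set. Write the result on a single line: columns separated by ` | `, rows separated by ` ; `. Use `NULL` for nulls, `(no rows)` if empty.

400 | 2 ; 656 | 3 ; 898 | 3 ; 696 | 3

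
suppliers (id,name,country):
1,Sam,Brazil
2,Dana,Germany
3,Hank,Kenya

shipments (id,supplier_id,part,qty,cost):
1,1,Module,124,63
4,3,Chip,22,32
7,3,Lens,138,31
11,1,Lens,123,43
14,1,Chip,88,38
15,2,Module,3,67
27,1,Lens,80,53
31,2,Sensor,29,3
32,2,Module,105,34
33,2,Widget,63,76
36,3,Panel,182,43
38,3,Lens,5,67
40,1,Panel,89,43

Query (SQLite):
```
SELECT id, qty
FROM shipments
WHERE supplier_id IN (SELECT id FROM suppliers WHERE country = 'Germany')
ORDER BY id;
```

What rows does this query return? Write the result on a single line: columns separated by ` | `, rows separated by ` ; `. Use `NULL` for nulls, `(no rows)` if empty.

15 | 3 ; 31 | 29 ; 32 | 105 ; 33 | 63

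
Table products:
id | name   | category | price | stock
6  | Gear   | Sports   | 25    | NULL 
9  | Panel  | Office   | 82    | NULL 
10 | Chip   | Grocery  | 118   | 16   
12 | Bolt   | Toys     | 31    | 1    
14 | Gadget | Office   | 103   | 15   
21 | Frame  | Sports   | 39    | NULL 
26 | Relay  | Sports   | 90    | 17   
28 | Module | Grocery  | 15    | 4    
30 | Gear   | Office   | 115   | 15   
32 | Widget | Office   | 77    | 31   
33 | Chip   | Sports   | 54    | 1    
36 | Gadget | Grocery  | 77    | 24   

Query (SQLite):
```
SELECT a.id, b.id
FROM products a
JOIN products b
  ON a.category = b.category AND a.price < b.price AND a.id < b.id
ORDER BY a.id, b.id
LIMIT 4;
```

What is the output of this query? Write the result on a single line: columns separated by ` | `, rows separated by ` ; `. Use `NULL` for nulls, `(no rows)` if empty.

6 | 21 ; 6 | 26 ; 6 | 33 ; 9 | 14

Pairs (a,b) with same category, a.price < b.price, a.id < b.id.
category groups: Grocery:{10,28,36} Office:{9,14,30,32} Sports:{6,21,26,33} Toys:{12}
Ordered by (a.id, b.id); first 4.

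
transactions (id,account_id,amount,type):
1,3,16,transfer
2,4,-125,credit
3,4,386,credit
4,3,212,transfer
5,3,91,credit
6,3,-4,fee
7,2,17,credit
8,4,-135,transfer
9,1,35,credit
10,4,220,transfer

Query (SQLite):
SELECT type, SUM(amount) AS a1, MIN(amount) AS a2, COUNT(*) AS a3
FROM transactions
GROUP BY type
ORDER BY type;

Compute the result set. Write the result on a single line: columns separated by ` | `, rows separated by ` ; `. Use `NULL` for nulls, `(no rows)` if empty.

Group transactions by type.
Per group compute: SUM(amount), MIN(amount), COUNT(*).
  credit: ids {2, 3, 5, 7, 9} → SUM(amount)=404, MIN(amount)=-125, COUNT(*)=5
  fee: ids {6} → SUM(amount)=-4, MIN(amount)=-4, COUNT(*)=1
  transfer: ids {1, 4, 8, 10} → SUM(amount)=313, MIN(amount)=-135, COUNT(*)=4

credit | 404 | -125 | 5 ; fee | -4 | -4 | 1 ; transfer | 313 | -135 | 4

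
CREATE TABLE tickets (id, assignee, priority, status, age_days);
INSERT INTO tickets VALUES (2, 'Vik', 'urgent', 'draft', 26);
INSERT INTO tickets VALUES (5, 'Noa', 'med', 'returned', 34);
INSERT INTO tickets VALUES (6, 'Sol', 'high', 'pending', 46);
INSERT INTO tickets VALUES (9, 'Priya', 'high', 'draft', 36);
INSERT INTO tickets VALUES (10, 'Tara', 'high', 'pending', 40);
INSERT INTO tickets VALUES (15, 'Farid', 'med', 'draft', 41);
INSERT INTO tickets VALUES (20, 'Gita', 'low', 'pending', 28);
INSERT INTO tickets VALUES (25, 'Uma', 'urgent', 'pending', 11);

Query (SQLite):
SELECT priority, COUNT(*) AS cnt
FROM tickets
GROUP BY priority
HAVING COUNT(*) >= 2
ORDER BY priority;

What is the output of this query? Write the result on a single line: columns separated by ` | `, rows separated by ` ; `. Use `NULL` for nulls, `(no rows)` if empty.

Partition tickets by priority; compute COUNT(*) within each group.
HAVING: keep groups with count ≥ 2.
  high: ids {6, 9, 10} → COUNT(*)=3
  low: ids {20} → COUNT(*)=1
  med: ids {5, 15} → COUNT(*)=2
  urgent: ids {2, 25} → COUNT(*)=2

high | 3 ; med | 2 ; urgent | 2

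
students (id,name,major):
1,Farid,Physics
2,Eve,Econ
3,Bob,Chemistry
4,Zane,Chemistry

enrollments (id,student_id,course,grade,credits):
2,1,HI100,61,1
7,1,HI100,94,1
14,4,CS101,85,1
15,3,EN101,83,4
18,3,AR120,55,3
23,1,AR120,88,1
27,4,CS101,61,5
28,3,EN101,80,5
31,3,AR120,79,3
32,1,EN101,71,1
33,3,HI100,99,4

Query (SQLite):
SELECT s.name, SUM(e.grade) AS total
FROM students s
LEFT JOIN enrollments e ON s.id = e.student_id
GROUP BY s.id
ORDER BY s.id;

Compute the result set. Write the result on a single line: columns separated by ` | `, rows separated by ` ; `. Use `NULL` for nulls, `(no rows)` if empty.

Farid | 314 ; Eve | NULL ; Bob | 396 ; Zane | 146

LEFT JOIN keeps every students row; unmatched ones get NULL for enrollments columns.
Group by students.id and compute SUM(e.grade). SUM over an all-NULL group is NULL.
  1: ids {2, 7, 23, 32} → SUM(e.grade)=314
  2: ids {—} → SUM(e.grade)=NULL
  3: ids {15, 18, 28, 31, 33} → SUM(e.grade)=396
  4: ids {14, 27} → SUM(e.grade)=146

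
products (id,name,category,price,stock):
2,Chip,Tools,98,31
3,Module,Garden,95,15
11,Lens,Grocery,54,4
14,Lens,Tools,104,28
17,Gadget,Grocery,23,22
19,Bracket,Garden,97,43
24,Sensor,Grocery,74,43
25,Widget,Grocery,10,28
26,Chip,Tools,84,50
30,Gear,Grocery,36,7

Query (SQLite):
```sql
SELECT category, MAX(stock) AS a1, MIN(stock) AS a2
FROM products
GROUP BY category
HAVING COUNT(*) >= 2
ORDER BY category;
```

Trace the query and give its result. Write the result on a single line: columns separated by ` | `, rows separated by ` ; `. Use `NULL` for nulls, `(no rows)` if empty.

Garden | 43 | 15 ; Grocery | 43 | 4 ; Tools | 50 | 28

Group products by category.
Per group compute: MAX(stock), MIN(stock).
HAVING: drop groups with fewer than 2 rows.
  Garden: ids {3, 19} → MAX(stock)=43, MIN(stock)=15
  Grocery: ids {11, 17, 24, 25, 30} → MAX(stock)=43, MIN(stock)=4
  Tools: ids {2, 14, 26} → MAX(stock)=50, MIN(stock)=28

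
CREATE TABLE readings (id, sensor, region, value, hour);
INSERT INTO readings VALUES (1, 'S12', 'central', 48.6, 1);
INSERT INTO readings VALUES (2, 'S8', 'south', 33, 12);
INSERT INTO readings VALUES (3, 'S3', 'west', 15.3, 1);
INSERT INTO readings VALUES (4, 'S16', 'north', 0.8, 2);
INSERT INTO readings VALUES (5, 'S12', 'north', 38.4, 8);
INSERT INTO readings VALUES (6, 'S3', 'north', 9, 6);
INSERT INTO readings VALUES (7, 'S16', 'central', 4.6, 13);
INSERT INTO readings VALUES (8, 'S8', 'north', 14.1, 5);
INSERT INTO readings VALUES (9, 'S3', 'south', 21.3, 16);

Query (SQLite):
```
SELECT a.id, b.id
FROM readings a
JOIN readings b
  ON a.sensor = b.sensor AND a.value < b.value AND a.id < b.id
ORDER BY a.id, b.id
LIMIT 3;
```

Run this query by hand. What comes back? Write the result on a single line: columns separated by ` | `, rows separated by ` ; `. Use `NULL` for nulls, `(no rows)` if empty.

3 | 9 ; 4 | 7 ; 6 | 9

Pairs (a,b) with same sensor, a.value < b.value, a.id < b.id.
sensor groups: S12:{1,5} S16:{4,7} S3:{3,6,9} S8:{2,8}
Ordered by (a.id, b.id); first 3.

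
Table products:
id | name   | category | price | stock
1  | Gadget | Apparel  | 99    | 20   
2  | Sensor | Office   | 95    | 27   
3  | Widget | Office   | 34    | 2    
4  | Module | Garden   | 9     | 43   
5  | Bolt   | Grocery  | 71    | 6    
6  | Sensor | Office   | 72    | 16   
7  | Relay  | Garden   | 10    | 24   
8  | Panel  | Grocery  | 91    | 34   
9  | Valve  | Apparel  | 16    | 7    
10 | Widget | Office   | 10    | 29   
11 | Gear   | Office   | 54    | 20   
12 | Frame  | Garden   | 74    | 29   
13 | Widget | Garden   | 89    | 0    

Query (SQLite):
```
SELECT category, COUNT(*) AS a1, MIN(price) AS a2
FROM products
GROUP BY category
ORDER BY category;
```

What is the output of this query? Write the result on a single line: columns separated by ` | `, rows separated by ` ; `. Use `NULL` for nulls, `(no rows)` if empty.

Group products by category.
Per group compute: COUNT(*), MIN(price).
  Apparel: ids {1, 9} → COUNT(*)=2, MIN(price)=16
  Garden: ids {4, 7, 12, 13} → COUNT(*)=4, MIN(price)=9
  Grocery: ids {5, 8} → COUNT(*)=2, MIN(price)=71
  Office: ids {2, 3, 6, 10, 11} → COUNT(*)=5, MIN(price)=10

Apparel | 2 | 16 ; Garden | 4 | 9 ; Grocery | 2 | 71 ; Office | 5 | 10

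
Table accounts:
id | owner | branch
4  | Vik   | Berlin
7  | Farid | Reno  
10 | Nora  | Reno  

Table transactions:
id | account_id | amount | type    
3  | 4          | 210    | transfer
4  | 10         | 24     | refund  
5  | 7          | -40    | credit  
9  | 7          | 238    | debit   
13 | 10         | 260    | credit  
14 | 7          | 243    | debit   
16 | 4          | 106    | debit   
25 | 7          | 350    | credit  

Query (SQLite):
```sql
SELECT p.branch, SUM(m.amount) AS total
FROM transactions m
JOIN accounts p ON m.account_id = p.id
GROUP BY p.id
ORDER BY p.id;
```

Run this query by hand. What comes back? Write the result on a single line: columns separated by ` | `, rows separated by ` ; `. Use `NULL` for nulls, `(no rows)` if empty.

Berlin | 316 ; Reno | 791 ; Reno | 284

Join each transactions row to its accounts via account_id.
Group joined rows by accounts.id; compute SUM(m.amount) per group.
  4: ids {3, 16} → SUM(m.amount)=316
  7: ids {5, 9, 14, 25} → SUM(m.amount)=791
  10: ids {4, 13} → SUM(m.amount)=284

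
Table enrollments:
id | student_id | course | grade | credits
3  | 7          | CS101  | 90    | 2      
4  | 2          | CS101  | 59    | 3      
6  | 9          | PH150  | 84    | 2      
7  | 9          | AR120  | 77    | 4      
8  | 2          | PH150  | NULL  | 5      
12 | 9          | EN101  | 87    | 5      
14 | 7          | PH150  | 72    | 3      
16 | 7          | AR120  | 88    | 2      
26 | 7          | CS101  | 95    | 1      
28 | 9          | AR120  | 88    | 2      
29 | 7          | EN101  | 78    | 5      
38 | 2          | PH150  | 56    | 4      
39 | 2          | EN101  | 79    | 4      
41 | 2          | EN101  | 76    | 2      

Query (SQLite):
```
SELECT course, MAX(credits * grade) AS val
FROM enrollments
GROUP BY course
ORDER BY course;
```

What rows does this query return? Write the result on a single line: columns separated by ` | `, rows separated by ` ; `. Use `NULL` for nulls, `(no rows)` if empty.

AR120 | 308 ; CS101 | 180 ; EN101 | 435 ; PH150 | 224

For each row compute credits * grade.
Group by course; take MAX of the expression per group.
  AR120: ids {7, 16, 28} → MAX(credits * grade)=308
  CS101: ids {3, 4, 26} → MAX(credits * grade)=180
  EN101: ids {12, 29, 39, 41} → MAX(credits * grade)=435
  PH150: ids {6, 8, 14, 38} → MAX(credits * grade)=224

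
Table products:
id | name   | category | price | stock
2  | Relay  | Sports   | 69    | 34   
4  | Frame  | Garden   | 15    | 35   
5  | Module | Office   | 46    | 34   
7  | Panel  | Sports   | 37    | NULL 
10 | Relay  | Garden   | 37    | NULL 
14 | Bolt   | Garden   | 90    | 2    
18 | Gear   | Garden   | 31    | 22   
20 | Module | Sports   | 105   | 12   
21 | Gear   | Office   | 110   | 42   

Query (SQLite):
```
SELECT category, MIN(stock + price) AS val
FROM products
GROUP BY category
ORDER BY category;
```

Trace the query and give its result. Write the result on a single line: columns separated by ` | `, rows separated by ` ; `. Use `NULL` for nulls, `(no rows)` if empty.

Garden | 50 ; Office | 80 ; Sports | 103

For each row compute stock + price.
Group by category; take MIN of the expression per group.
  Garden: ids {4, 10, 14, 18} → MIN(stock + price)=50
  Office: ids {5, 21} → MIN(stock + price)=80
  Sports: ids {2, 7, 20} → MIN(stock + price)=103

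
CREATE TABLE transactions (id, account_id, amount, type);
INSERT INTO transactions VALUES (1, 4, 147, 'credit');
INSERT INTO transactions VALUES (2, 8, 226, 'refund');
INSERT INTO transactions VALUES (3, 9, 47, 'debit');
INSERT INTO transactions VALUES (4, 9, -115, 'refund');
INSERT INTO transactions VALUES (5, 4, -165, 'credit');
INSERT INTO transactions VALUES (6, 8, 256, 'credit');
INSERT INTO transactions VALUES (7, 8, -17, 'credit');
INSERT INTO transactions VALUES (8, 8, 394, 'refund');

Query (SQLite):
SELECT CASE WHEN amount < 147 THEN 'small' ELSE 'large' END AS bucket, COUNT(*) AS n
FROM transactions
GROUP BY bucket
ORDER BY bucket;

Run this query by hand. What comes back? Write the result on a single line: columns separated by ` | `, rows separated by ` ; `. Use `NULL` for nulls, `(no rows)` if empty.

Bucket rows by amount < 147 → 'small' else 'large'; count each bucket.

large | 4 ; small | 4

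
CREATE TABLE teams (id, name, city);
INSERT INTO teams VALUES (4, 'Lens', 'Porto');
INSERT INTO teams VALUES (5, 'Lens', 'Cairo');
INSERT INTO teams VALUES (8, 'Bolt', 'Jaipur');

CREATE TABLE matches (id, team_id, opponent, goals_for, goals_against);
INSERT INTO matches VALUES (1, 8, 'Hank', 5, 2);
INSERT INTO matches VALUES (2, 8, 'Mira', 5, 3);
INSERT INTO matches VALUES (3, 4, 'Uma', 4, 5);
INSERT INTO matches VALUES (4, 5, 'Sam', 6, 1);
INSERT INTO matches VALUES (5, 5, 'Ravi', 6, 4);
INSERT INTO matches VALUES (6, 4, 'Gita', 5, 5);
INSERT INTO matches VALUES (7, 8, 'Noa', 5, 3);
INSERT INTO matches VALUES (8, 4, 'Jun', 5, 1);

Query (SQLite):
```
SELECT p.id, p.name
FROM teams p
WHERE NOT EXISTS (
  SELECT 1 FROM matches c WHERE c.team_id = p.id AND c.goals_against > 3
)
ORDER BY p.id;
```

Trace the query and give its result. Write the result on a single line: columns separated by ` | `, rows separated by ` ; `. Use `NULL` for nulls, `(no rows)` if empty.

For each teams row, check whether any matches with matching team_id has goals_against > 3.
Keep rows where that is false.

8 | Bolt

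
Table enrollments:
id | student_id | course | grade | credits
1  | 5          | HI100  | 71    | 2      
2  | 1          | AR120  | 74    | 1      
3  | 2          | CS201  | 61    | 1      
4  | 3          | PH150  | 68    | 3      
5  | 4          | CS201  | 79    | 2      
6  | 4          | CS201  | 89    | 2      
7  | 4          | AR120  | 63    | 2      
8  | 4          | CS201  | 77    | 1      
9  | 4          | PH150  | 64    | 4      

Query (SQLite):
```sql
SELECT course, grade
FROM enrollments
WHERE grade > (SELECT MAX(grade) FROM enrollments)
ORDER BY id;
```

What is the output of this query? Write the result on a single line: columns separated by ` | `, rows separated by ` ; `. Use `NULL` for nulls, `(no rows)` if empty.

(no rows)

Scalar subquery: MAX(grade) over all enrollments rows = 89.
Keep rows where grade > that value.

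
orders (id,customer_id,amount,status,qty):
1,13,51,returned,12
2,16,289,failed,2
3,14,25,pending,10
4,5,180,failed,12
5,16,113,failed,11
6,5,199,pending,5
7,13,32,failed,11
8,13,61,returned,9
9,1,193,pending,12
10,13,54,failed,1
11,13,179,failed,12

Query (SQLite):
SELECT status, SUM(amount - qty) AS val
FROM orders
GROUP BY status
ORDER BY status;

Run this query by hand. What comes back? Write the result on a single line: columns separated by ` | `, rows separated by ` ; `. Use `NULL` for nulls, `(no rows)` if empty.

For each row compute amount - qty.
Group by status; take SUM of the expression per group.
  failed: ids {2, 4, 5, 7, 10, 11} → SUM(amount - qty)=798
  pending: ids {3, 6, 9} → SUM(amount - qty)=390
  returned: ids {1, 8} → SUM(amount - qty)=91

failed | 798 ; pending | 390 ; returned | 91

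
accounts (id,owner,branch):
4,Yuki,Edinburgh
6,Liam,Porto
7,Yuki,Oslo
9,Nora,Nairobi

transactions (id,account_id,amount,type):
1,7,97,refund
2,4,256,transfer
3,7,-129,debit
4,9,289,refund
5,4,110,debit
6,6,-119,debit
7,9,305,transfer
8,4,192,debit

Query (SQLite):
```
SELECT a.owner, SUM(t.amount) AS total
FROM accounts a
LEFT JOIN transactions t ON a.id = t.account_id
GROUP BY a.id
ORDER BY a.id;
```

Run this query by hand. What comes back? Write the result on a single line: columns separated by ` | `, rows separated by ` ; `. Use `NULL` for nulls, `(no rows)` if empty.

LEFT JOIN keeps every accounts row; unmatched ones get NULL for transactions columns.
Group by accounts.id and compute SUM(t.amount). SUM over an all-NULL group is NULL.
  4: ids {2, 5, 8} → SUM(t.amount)=558
  6: ids {6} → SUM(t.amount)=-119
  7: ids {1, 3} → SUM(t.amount)=-32
  9: ids {4, 7} → SUM(t.amount)=594

Yuki | 558 ; Liam | -119 ; Yuki | -32 ; Nora | 594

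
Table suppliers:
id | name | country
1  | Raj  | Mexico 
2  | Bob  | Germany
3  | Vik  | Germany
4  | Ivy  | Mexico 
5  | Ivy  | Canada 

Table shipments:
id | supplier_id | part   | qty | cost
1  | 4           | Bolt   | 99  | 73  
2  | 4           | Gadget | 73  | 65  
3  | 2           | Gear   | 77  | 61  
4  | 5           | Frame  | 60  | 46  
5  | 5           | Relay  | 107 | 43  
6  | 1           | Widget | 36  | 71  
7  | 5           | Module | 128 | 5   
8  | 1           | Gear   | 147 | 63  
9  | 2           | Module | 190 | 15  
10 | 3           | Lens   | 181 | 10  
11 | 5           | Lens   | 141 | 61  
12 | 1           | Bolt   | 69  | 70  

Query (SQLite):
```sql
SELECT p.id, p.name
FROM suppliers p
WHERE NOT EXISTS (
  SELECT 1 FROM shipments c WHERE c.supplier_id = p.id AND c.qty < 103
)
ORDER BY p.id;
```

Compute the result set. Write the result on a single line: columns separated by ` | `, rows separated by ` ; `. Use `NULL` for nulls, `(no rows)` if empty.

3 | Vik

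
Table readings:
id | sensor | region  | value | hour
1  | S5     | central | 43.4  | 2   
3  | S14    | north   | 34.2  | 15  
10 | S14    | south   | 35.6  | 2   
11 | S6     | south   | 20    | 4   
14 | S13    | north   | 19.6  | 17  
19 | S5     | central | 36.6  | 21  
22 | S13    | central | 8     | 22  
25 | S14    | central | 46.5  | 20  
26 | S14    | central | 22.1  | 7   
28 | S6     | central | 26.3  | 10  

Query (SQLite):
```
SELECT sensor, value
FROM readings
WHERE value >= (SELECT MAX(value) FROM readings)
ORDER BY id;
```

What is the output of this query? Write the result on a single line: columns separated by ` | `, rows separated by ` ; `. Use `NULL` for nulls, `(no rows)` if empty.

Scalar subquery: MAX(value) over all readings rows = 46.5.
Keep rows where value >= that value.

S14 | 46.5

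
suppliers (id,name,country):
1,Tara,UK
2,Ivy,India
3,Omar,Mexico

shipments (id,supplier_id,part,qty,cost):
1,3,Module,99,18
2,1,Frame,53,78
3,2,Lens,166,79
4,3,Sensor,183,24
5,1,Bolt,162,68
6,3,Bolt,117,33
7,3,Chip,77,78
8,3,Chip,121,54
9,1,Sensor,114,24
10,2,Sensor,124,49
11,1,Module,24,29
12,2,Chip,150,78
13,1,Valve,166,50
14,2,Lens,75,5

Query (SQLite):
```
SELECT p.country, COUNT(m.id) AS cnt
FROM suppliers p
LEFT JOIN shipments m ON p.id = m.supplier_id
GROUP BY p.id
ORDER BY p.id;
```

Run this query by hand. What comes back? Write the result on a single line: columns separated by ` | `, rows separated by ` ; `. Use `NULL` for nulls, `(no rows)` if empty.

LEFT JOIN keeps every suppliers row; unmatched ones get NULL for shipments columns.
Group by suppliers.id and compute COUNT(m.id). COUNT(col) of an all-NULL group is 0.
  1: ids {2, 5, 9, 11, 13} → COUNT(m.id)=5
  2: ids {3, 10, 12, 14} → COUNT(m.id)=4
  3: ids {1, 4, 6, 7, 8} → COUNT(m.id)=5

UK | 5 ; India | 4 ; Mexico | 5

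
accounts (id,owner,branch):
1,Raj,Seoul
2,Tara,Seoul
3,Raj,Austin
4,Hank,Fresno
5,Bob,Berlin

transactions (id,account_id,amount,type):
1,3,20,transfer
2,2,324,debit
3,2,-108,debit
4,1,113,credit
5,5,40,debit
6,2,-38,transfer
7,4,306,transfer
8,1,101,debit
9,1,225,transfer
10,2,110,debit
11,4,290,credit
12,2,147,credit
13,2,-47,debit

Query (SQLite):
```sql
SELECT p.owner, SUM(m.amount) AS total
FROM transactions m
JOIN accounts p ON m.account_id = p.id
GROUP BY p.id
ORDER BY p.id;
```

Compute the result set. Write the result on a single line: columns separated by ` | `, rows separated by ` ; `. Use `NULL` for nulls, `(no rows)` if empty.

Raj | 439 ; Tara | 388 ; Raj | 20 ; Hank | 596 ; Bob | 40

Join each transactions row to its accounts via account_id.
Group joined rows by accounts.id; compute SUM(m.amount) per group.
  1: ids {4, 8, 9} → SUM(m.amount)=439
  2: ids {2, 3, 6, 10, 12, 13} → SUM(m.amount)=388
  3: ids {1} → SUM(m.amount)=20
  4: ids {7, 11} → SUM(m.amount)=596
  5: ids {5} → SUM(m.amount)=40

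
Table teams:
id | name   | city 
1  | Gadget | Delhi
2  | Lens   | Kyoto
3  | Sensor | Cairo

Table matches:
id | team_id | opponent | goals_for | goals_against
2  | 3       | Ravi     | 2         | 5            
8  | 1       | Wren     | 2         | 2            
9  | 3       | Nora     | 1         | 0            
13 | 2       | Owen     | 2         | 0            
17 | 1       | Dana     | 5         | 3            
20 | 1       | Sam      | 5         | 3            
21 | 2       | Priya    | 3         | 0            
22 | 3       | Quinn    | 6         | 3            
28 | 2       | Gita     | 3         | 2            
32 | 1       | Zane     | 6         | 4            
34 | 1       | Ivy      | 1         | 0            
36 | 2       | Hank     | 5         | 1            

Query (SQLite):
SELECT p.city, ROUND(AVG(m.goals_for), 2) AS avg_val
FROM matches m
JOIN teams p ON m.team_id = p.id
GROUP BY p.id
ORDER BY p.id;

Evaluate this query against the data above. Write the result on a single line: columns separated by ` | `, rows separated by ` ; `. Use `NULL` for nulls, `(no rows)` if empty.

Join each matches row to its teams via team_id.
Group joined rows by teams.id; compute ROUND(AVG(m.goals_for), 2) per group.
  1: ids {8, 17, 20, 32, 34} → ROUND(AVG(m.goals_for), 2)=3.8
  2: ids {13, 21, 28, 36} → ROUND(AVG(m.goals_for), 2)=3.25
  3: ids {2, 9, 22} → ROUND(AVG(m.goals_for), 2)=3

Delhi | 3.8 ; Kyoto | 3.25 ; Cairo | 3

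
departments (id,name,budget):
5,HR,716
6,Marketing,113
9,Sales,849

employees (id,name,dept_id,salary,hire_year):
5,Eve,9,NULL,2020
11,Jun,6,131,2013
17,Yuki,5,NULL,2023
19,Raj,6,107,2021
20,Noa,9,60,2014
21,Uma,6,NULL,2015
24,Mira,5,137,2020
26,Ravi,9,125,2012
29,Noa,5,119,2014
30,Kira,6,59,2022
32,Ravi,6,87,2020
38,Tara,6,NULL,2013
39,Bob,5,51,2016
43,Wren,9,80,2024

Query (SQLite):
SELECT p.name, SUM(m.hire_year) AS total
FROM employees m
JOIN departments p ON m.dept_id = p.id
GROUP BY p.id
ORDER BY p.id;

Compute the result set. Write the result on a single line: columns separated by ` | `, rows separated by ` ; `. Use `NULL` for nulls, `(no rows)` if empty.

Join each employees row to its departments via dept_id.
Group joined rows by departments.id; compute SUM(m.hire_year) per group.
  5: ids {17, 24, 29, 39} → SUM(m.hire_year)=8073
  6: ids {11, 19, 21, 30, 32, 38} → SUM(m.hire_year)=12104
  9: ids {5, 20, 26, 43} → SUM(m.hire_year)=8070

HR | 8073 ; Marketing | 12104 ; Sales | 8070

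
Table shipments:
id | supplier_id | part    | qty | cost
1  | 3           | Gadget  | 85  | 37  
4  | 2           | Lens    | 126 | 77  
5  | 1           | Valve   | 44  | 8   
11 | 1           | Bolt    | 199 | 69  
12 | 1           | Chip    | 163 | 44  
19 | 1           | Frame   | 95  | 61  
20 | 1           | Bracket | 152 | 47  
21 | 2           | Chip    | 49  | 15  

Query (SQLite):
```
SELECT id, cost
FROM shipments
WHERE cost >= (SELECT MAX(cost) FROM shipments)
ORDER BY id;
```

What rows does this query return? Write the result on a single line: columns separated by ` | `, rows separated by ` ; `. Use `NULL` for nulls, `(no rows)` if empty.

Scalar subquery: MAX(cost) over all shipments rows = 77.
Keep rows where cost >= that value.

4 | 77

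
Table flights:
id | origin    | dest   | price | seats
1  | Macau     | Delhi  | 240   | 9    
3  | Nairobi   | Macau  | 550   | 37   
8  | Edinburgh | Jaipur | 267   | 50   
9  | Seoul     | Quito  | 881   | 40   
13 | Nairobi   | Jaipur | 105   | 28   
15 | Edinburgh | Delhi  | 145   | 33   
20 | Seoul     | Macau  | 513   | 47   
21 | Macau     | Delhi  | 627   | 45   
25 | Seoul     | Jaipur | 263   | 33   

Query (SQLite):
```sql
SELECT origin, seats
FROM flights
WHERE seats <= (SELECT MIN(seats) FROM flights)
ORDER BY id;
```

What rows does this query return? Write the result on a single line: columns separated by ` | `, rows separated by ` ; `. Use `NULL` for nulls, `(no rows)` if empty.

Scalar subquery: MIN(seats) over all flights rows = 9.
Keep rows where seats <= that value.

Macau | 9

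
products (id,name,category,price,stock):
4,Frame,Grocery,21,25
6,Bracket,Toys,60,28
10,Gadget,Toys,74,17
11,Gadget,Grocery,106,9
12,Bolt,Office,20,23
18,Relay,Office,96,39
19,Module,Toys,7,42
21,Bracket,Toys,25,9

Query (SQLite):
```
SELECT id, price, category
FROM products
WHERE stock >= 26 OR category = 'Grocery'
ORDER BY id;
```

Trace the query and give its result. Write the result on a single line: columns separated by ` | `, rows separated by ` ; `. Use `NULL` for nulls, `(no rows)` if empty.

4 | 21 | Grocery ; 6 | 60 | Toys ; 11 | 106 | Grocery ; 18 | 96 | Office ; 19 | 7 | Toys

stock >= 26: ids {6, 18, 19}
category = 'Grocery': ids {4, 11}
Combine with OR.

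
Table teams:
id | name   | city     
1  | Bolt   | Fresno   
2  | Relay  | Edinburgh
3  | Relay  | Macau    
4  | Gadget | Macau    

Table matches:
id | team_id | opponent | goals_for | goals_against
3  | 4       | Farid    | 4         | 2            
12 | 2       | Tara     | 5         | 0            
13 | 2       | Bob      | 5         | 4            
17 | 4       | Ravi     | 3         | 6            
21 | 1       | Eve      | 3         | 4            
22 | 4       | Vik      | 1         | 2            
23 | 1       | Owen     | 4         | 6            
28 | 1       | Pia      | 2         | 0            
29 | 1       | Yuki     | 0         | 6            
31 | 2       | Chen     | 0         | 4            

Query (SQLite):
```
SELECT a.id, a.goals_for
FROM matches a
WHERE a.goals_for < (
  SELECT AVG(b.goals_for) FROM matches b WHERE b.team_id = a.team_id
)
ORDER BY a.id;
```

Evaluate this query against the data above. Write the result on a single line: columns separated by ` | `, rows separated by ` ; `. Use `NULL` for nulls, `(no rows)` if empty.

For each matches row a, compute AVG(goals_for) over rows sharing a.team_id.
Keep row a if a.goals_for < that per-group AVG.
  team_id=1: AVG(goals_for) = 2.25
  team_id=2: AVG(goals_for) = 3.333333
  team_id=4: AVG(goals_for) = 2.666667

22 | 1 ; 28 | 2 ; 29 | 0 ; 31 | 0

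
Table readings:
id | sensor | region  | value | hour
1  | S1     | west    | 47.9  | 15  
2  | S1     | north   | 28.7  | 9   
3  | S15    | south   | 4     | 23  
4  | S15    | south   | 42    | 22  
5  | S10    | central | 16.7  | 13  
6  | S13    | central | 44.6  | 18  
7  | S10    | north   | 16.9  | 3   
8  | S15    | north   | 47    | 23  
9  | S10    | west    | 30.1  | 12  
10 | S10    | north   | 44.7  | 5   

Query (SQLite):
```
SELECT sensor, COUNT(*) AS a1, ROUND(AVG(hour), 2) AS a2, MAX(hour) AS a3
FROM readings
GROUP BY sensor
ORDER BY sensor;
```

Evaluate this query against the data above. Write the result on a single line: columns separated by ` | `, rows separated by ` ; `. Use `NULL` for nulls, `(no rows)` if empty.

S1 | 2 | 12 | 15 ; S10 | 4 | 8.25 | 13 ; S13 | 1 | 18 | 18 ; S15 | 3 | 22.67 | 23

Group readings by sensor.
Per group compute: COUNT(*), ROUND(AVG(hour), 2), MAX(hour).
  S1: ids {1, 2} → COUNT(*)=2, ROUND(AVG(hour), 2)=12, MAX(hour)=15
  S10: ids {5, 7, 9, 10} → COUNT(*)=4, ROUND(AVG(hour), 2)=8.25, MAX(hour)=13
  S13: ids {6} → COUNT(*)=1, ROUND(AVG(hour), 2)=18, MAX(hour)=18
  S15: ids {3, 4, 8} → COUNT(*)=3, ROUND(AVG(hour), 2)=22.67, MAX(hour)=23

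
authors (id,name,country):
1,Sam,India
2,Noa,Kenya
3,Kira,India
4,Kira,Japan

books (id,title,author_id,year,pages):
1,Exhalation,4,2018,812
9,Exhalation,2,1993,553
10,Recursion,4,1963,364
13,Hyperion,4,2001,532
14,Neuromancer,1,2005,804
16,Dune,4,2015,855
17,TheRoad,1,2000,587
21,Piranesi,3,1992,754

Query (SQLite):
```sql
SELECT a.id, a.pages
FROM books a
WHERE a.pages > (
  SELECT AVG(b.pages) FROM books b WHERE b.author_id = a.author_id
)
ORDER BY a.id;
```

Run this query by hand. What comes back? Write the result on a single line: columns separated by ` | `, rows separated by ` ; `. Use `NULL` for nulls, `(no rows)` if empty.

1 | 812 ; 14 | 804 ; 16 | 855

For each books row a, compute AVG(pages) over rows sharing a.author_id.
Keep row a if a.pages > that per-group AVG.
  author_id=1: AVG(pages) = 695.5
  author_id=2: AVG(pages) = 553.0
  author_id=3: AVG(pages) = 754.0
  author_id=4: AVG(pages) = 640.75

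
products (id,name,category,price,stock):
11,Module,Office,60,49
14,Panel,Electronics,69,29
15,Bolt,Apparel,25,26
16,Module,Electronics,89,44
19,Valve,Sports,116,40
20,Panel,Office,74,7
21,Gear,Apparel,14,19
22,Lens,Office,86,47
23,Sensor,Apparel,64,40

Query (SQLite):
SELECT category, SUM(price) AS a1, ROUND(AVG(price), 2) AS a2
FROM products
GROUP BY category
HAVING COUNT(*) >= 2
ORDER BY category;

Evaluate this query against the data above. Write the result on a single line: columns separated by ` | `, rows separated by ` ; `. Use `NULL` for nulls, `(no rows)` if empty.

Apparel | 103 | 34.33 ; Electronics | 158 | 79 ; Office | 220 | 73.33

Group products by category.
Per group compute: SUM(price), ROUND(AVG(price), 2).
HAVING: drop groups with fewer than 2 rows.
  Apparel: ids {15, 21, 23} → SUM(price)=103, ROUND(AVG(price), 2)=34.33
  Electronics: ids {14, 16} → SUM(price)=158, ROUND(AVG(price), 2)=79
  Office: ids {11, 20, 22} → SUM(price)=220, ROUND(AVG(price), 2)=73.33
  Sports: ids {19} → SUM(price)=116, ROUND(AVG(price), 2)=116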